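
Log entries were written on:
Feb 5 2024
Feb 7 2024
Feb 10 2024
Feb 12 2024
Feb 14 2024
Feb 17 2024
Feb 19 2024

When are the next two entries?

Feb 21 2024, Feb 24 2024

Gaps: 2, 3, 2, 2, 3, 2 days — not constant, but cyclic with period 3.
The events fall on every Monday, Wednesday and Saturday.
The following Wednesday is Feb 21 2024.
The following Saturday is Feb 24 2024.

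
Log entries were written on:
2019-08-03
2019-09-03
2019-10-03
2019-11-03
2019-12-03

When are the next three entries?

Each date is the 3rd; the gaps (31, 30, 31, 30) track the month lengths.
The rule is the 3rd of each month.
January 2020: 2020-01-03.
Next: February 2020 → 2020-02-03.
March 2020: 2020-03-03.

2020-01-03, 2020-02-03, 2020-03-03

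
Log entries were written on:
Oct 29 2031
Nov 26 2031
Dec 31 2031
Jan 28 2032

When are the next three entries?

These are Wednesdays with 28, 35, 28-day gaps.
Each is the final Wednesday of its month — Oct 29 2031 is past the 28th, so '4th Wednesday' doesn't fit.
Last Wednesday of February 2032: Feb 25 2032.
March 2032 ends with Wednesday Mar 31 2032.
Last Wednesday of April 2032: Apr 28 2032.

Feb 25 2032, Mar 31 2032, Apr 28 2032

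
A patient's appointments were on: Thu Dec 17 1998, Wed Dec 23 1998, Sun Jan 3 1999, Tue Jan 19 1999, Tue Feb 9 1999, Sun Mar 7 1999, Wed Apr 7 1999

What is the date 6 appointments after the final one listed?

The spacing grows by 5 each time: 6, 11, 16, 21, 26, 31 days.
Next gap: 36 days. Wed Apr 7 1999 + 36 days = Thu May 13 1999.
Next gap: 41 days. Thu May 13 1999 + 41 days = Wed Jun 23 1999.
Next gap: 46 days. Wed Jun 23 1999 + 46 days = Sun Aug 8 1999.
Next gap: 51 days. Sun Aug 8 1999 + 51 days = Tue Sep 28 1999.
Next gap: 56 days. Tue Sep 28 1999 + 56 days = Tue Nov 23 1999.
Next gap: 61 days. Tue Nov 23 1999 + 61 days = Sun Jan 23 2000.

Sun Jan 23 2000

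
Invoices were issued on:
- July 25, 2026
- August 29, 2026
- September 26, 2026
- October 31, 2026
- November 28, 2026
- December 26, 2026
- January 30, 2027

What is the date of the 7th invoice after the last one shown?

These are Saturdays with 35, 28, 35, 28, 28, 35-day gaps.
Each is the final Saturday of its month — August 29, 2026 is past the 28th, so '4th Saturday' doesn't fit.
February 2027 ends with Saturday February 27, 2027.
Last Saturday of March 2027: March 27, 2027.
Last Saturday of April 2027: April 24, 2027.
May 2027 ends with Saturday May 29, 2027.
June 2027 ends with Saturday June 26, 2027.
July 2027 ends with Saturday July 31, 2027.
Last Saturday of August 2027: August 28, 2027.

August 28, 2027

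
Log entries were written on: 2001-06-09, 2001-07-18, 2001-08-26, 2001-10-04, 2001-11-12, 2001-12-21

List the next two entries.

2002-01-29, 2002-03-09

Every event comes 39 days after the last (39, 39, 39, 39, 39).
2001-12-21 + 39 days = 2002-01-29.
2002-01-29 + 39 days = 2002-03-09.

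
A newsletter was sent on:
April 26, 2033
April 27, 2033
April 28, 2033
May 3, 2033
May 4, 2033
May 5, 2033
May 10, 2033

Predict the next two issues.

May 11, 2033; May 12, 2033

Gaps: 1, 1, 5, 1, 1, 5 days — not constant, but cyclic with period 3.
The events fall on every Tuesday, Wednesday and Thursday.
The following Wednesday is May 11, 2033.
Next Thursday: May 12, 2033.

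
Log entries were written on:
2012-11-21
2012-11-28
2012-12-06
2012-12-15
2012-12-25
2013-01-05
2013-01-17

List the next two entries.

2013-01-30, 2013-02-13

Intervals are 7, 8, 9, 10, 11, 12 days — an arithmetic progression with common difference 1.
Next gap: 13 days. 2013-01-17 + 13 days = 2013-01-30.
Next gap: 14 days. 2013-01-30 + 14 days = 2013-02-13.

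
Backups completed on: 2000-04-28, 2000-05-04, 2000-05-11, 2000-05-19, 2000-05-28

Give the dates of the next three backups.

2000-06-07, 2000-06-18, 2000-06-30

The spacing grows by 1 each time: 6, 7, 8, 9 days.
Next gap: 10 days. 2000-05-28 + 10 days = 2000-06-07.
Next gap: 11 days. 2000-06-07 + 11 days = 2000-06-18.
Next gap: 12 days. 2000-06-18 + 12 days = 2000-06-30.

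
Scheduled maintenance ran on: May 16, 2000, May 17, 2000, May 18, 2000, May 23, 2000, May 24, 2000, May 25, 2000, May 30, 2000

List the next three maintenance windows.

May 31, 2000; June 1, 2000; June 6, 2000

The gap pattern 1, 1, 5, 1, 1, 5 repeats every 3 events.
These are the Tuesdays, Wednesdays and Thursdays of each week.
The following Wednesday is May 31, 2000.
Next Thursday: June 1, 2000.
Next Tuesday: June 6, 2000.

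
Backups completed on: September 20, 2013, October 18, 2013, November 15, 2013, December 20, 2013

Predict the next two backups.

January 17, 2014; February 21, 2014

Gaps: 28, 28, 35 days — a mix of 28 and 35. Every date is a Friday.
Each is the 3rd Friday of its month.
January 2014 — 3rd Friday is January 17, 2014.
February 2014 — 3rd Friday is February 21, 2014.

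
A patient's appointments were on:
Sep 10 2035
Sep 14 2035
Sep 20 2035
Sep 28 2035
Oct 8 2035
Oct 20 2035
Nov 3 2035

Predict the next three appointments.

Intervals are 4, 6, 8, 10, 12, 14 days — an arithmetic progression with common difference 2.
Next gap: 16 days. Nov 3 2035 + 16 days = Nov 19 2035.
Next gap: 18 days. Nov 19 2035 + 18 days = Dec 7 2035.
Next gap: 20 days. Dec 7 2035 + 20 days = Dec 27 2035.

Nov 19 2035, Dec 7 2035, Dec 27 2035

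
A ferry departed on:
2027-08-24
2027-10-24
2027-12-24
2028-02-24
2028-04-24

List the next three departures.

Gaps: 61, 61, 62, 60 days — not constant. Every event is on the 24th of the month.
Pattern: the 24th of every 2 months.
June 2028: 2028-06-24.
August 2028: 2028-08-24.
October 2028: 2028-10-24.

2028-06-24, 2028-08-24, 2028-10-24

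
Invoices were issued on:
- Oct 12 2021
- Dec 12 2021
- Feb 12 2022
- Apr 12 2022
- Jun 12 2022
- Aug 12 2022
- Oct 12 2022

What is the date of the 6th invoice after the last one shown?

Gaps: 61, 62, 59, 61, 61, 61 days — not constant. Every event is on the 12th of the month.
Pattern: the 12th of every 2 months.
Next: December 2022 → Dec 12 2022.
February 2023: Feb 12 2023.
Next: April 2023 → Apr 12 2023.
Next: June 2023 → Jun 12 2023.
Next: August 2023 → Aug 12 2023.
October 2023: Oct 12 2023.

Oct 12 2023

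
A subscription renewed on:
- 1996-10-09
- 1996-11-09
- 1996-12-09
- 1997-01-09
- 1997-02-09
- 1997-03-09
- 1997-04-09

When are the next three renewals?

1997-05-09, 1997-06-09, 1997-07-09

The day-of-month is always 9 (31, 30, 31, 31, 28, 31 days between events).
So this recurs on the 9th of each month.
May 1997: 1997-05-09.
June 1997: 1997-06-09.
July 1997: 1997-07-09.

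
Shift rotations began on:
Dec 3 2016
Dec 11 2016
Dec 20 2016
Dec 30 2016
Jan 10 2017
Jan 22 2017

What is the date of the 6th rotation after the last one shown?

Apr 25 2017

The spacing grows by 1 each time: 8, 9, 10, 11, 12 days.
Next gap: 13 days. Jan 22 2017 + 13 days = Feb 4 2017.
Next gap: 14 days. Feb 4 2017 + 14 days = Feb 18 2017.
Next gap: 15 days. Feb 18 2017 + 15 days = Mar 5 2017.
Next gap: 16 days. Mar 5 2017 + 16 days = Mar 21 2017.
Next gap: 17 days. Mar 21 2017 + 17 days = Apr 7 2017.
Next gap: 18 days. Apr 7 2017 + 18 days = Apr 25 2017.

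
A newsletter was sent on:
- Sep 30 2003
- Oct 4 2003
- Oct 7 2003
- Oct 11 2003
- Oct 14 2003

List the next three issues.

Every event lands on a Tuesday or Saturday (gaps cycle 4, 3, 4, 3).
So the schedule is: every Tuesday and Saturday.
The following Saturday is Oct 18 2003.
The following Tuesday is Oct 21 2003.
The following Saturday is Oct 25 2003.

Oct 18 2003, Oct 21 2003, Oct 25 2003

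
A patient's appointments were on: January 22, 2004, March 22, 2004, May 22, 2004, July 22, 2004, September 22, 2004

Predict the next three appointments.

The day-of-month is always 22 (60, 61, 61, 62 days between events).
So this recurs on the 22nd of every 2 months.
Next: November 2004 → November 22, 2004.
January 2005: January 22, 2005.
March 2005: March 22, 2005.

November 22, 2004; January 22, 2005; March 22, 2005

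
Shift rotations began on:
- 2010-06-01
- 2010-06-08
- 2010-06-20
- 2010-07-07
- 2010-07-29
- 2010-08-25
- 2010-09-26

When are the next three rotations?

Gaps: 7, 12, 17, 22, 27, 32 days — each gap is 5 larger than the previous one.
Next gap: 37 days. 2010-09-26 + 37 days = 2010-11-02.
Next gap: 42 days. 2010-11-02 + 42 days = 2010-12-14.
Next gap: 47 days. 2010-12-14 + 47 days = 2011-01-30.

2010-11-02, 2010-12-14, 2011-01-30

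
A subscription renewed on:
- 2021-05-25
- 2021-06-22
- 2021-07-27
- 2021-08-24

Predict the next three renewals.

2021-09-28, 2021-10-26, 2021-11-23

These are Tuesdays at 28- or 35-day spacing (28, 35, 28).
The pattern: 4th Tuesday of the month.
4th Tuesday of September 2021: 2021-09-28.
4th Tuesday of October 2021: 2021-10-26.
4th Tuesday of November 2021: 2021-11-23.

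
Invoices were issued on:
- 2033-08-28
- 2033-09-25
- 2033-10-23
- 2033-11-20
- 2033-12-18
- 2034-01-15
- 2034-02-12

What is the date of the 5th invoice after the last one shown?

2034-07-02

The spacing is 28, 28, 28, 28, 28, 28 days — always 28 days.
2034-02-12 + 28 days = 2034-03-12.
2034-03-12 + 28 days = 2034-04-09.
2034-04-09 + 28 days = 2034-05-07.
2034-05-07 + 28 days = 2034-06-04.
2034-06-04 + 28 days = 2034-07-02.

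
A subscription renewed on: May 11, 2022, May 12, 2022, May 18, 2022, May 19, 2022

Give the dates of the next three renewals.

Gaps: 1, 6, 1 days — not constant, but cyclic with period 2.
The events fall on every Wednesday and Thursday.
The following Wednesday is May 25, 2022.
The following Thursday is May 26, 2022.
Next Wednesday: June 1, 2022.

May 25, 2022; May 26, 2022; June 1, 2022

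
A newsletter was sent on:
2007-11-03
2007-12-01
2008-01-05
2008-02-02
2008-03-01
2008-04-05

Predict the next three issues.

All dates are Saturdays, 28, 35, 28, 28, 35 days apart.
Specifically, the 1st Saturday of each month.
1st Saturday of May 2008: 2008-05-03.
1st Saturday of June 2008: 2008-06-07.
1st Saturday of July 2008: 2008-07-05.

2008-05-03, 2008-06-07, 2008-07-05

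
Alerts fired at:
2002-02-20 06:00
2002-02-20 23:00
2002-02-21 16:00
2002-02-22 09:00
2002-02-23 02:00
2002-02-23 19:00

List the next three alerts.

Spacing: 17, 17, 17, 17, 17 h — constant 17 h.
2002-02-23 19:00 + 17 h = 2002-02-24 12:00.
2002-02-24 12:00 + 17 h = 2002-02-25 05:00.
2002-02-25 05:00 + 17 h = 2002-02-25 22:00.

2002-02-24 12:00, 2002-02-25 05:00, 2002-02-25 22:00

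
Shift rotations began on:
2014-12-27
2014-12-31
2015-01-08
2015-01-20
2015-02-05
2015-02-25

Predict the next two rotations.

The spacing grows by 4 each time: 4, 8, 12, 16, 20 days.
Next gap: 24 days. 2015-02-25 + 24 days = 2015-03-21.
Next gap: 28 days. 2015-03-21 + 28 days = 2015-04-18.

2015-03-21, 2015-04-18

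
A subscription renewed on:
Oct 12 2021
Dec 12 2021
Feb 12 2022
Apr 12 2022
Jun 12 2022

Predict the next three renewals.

Gaps: 61, 62, 59, 61 days — not constant. Every event is on the 12th of the month.
Pattern: the 12th of every 2 months.
August 2022: Aug 12 2022.
Next: October 2022 → Oct 12 2022.
December 2022: Dec 12 2022.

Aug 12 2022, Oct 12 2022, Dec 12 2022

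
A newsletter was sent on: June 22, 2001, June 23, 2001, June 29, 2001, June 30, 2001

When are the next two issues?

The gap pattern 1, 6, 1 repeats every 2 events.
These are the Fridays and Saturdays of each week.
Next Friday: July 6, 2001.
Next Saturday: July 7, 2001.

July 6, 2001; July 7, 2001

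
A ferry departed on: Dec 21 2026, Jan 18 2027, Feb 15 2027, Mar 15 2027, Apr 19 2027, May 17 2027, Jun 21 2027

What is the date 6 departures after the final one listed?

Gaps: 28, 28, 28, 35, 28, 35 days — a mix of 28 and 35. Every date is a Monday.
Each is the 3rd Monday of its month.
July 2027 — 3rd Monday is Jul 19 2027.
August 2027 — 3rd Monday is Aug 16 2027.
3rd Monday of September 2027: Sep 20 2027.
3rd Monday of October 2027: Oct 18 2027.
3rd Monday of November 2027: Nov 15 2027.
December 2027 — 3rd Monday is Dec 20 2027.

Dec 20 2027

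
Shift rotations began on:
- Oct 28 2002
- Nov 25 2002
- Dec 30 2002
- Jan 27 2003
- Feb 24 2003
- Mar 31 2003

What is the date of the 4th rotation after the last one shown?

All Mondays; the gaps (28, 35, 28, 28, 35) vary with month length.
This is the last Monday of each month.
April 2003 ends with Monday Apr 28 2003.
Last Monday of May 2003: May 26 2003.
Last Monday of June 2003: Jun 30 2003.
Last Monday of July 2003: Jul 28 2003.

Jul 28 2003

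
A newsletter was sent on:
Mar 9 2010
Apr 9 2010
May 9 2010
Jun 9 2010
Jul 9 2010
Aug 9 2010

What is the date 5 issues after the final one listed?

The day-of-month is always 9 (31, 30, 31, 30, 31 days between events).
So this recurs on the 9th of each month.
Next: September 2010 → Sep 9 2010.
Next: October 2010 → Oct 9 2010.
Next: November 2010 → Nov 9 2010.
Next: December 2010 → Dec 9 2010.
Next: January 2011 → Jan 9 2011.

Jan 9 2011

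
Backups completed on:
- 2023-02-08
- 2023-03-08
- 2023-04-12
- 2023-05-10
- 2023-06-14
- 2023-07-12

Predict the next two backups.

Gaps: 28, 35, 28, 35, 28 days — a mix of 28 and 35. Every date is a Wednesday.
Each is the 2nd Wednesday of its month.
August 2023 — 2nd Wednesday is 2023-08-09.
September 2023 — 2nd Wednesday is 2023-09-13.

2023-08-09, 2023-09-13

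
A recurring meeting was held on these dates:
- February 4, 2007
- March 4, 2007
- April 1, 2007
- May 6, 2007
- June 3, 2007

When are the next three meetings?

July 1, 2007; August 5, 2007; September 2, 2007

All dates are Sundays, 28, 28, 35, 28 days apart.
Specifically, the 1st Sunday of each month.
July 2007 — 1st Sunday is July 1, 2007.
1st Sunday of August 2007: August 5, 2007.
1st Sunday of September 2007: September 2, 2007.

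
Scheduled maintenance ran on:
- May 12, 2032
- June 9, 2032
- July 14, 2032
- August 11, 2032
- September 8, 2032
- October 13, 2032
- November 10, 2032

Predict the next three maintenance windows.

These are Wednesdays at 28- or 35-day spacing (28, 35, 28, 28, 35, 28).
The pattern: 2nd Wednesday of the month.
December 2032 — 2nd Wednesday is December 8, 2032.
January 2033 — 2nd Wednesday is January 12, 2033.
February 2033 — 2nd Wednesday is February 9, 2033.

December 8, 2032; January 12, 2033; February 9, 2033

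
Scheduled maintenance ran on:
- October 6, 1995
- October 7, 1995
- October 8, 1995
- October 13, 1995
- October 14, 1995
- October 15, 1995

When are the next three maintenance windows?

October 20, 1995; October 21, 1995; October 22, 1995

The gap pattern 1, 1, 5, 1, 1 repeats every 3 events.
These are the Fridays, Saturdays and Sundays of each week.
Next Friday: October 20, 1995.
Next Saturday: October 21, 1995.
Next Sunday: October 22, 1995.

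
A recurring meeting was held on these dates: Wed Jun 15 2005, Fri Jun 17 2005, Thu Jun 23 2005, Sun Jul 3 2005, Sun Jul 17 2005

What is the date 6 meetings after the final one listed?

The spacing grows by 4 each time: 2, 6, 10, 14 days.
Next gap: 18 days. Sun Jul 17 2005 + 18 days = Thu Aug 4 2005.
Next gap: 22 days. Thu Aug 4 2005 + 22 days = Fri Aug 26 2005.
Next gap: 26 days. Fri Aug 26 2005 + 26 days = Wed Sep 21 2005.
Next gap: 30 days. Wed Sep 21 2005 + 30 days = Fri Oct 21 2005.
Next gap: 34 days. Fri Oct 21 2005 + 34 days = Thu Nov 24 2005.
Next gap: 38 days. Thu Nov 24 2005 + 38 days = Sun Jan 1 2006.

Sun Jan 1 2006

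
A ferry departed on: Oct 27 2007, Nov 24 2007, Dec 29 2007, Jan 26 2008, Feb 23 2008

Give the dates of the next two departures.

Mar 29 2008, Apr 26 2008

Every date is a Saturday; gaps 28, 35, 28, 28 days.
Each is the last Saturday of its month (at least one falls on the 29th or later, ruling out '4th Saturday').
March 2008 ends with Saturday Mar 29 2008.
April 2008 ends with Saturday Apr 26 2008.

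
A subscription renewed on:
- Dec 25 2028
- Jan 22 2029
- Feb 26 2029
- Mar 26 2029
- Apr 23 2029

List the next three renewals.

May 28 2029, Jun 25 2029, Jul 23 2029

All dates are Mondays, 28, 35, 28, 28 days apart.
Specifically, the 4th Monday of each month.
4th Monday of May 2029: May 28 2029.
4th Monday of June 2029: Jun 25 2029.
4th Monday of July 2029: Jul 23 2029.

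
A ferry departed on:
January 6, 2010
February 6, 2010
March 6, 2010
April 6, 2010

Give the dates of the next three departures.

May 6, 2010; June 6, 2010; July 6, 2010

Gaps: 31, 28, 31 days — not constant. Every event is on the 6th of the month.
Pattern: the 6th of each month.
Next: May 2010 → May 6, 2010.
June 2010: June 6, 2010.
July 2010: July 6, 2010.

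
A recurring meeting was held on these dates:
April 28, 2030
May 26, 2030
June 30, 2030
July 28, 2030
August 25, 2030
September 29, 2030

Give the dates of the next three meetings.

Every date is a Sunday; gaps 28, 35, 28, 28, 35 days.
Each is the last Sunday of its month (at least one falls on the 29th or later, ruling out '4th Sunday').
Last Sunday of October 2030: October 27, 2030.
November 2030 ends with Sunday November 24, 2030.
Last Sunday of December 2030: December 29, 2030.

October 27, 2030; November 24, 2030; December 29, 2030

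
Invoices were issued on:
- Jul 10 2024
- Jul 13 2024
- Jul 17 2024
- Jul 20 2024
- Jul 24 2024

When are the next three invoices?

The gap pattern 3, 4, 3, 4 repeats every 2 events.
These are the Wednesdays and Saturdays of each week.
Next Saturday: Jul 27 2024.
The following Wednesday is Jul 31 2024.
The following Saturday is Aug 3 2024.

Jul 27 2024, Jul 31 2024, Aug 3 2024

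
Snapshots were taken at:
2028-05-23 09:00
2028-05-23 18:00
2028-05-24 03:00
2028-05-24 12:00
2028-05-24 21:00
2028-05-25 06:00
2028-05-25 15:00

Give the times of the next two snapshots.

Spacing: 9, 9, 9, 9, 9, 9 h — constant 9 h.
2028-05-25 15:00 + 9 h = 2028-05-26 00:00.
2028-05-26 00:00 + 9 h = 2028-05-26 09:00.

2028-05-26 00:00, 2028-05-26 09:00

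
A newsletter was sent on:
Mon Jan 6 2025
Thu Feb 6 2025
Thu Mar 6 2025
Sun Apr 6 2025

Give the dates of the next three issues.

The day-of-month is always 6 (31, 28, 31 days between events).
So this recurs on the 6th of each month.
Next: May 2025 → Tue May 6 2025.
Next: June 2025 → Fri Jun 6 2025.
Next: July 2025 → Sun Jul 6 2025.

Tue May 6 2025, Fri Jun 6 2025, Sun Jul 6 2025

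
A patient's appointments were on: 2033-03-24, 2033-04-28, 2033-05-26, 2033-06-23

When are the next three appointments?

2033-07-28, 2033-08-25, 2033-09-22

These are Thursdays at 28- or 35-day spacing (35, 28, 28).
The pattern: 4th Thursday of the month.
July 2033 — 4th Thursday is 2033-07-28.
August 2033 — 4th Thursday is 2033-08-25.
4th Thursday of September 2033: 2033-09-22.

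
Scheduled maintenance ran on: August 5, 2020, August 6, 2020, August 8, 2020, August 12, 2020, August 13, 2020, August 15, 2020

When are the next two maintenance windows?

Gaps: 1, 2, 4, 1, 2 days — not constant, but cyclic with period 3.
The events fall on every Wednesday, Thursday and Saturday.
The following Wednesday is August 19, 2020.
Next Thursday: August 20, 2020.

August 19, 2020; August 20, 2020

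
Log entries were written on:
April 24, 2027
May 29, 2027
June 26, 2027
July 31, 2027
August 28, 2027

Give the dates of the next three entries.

All Saturdays; the gaps (35, 28, 35, 28) vary with month length.
This is the last Saturday of each month.
September 2027 ends with Saturday September 25, 2027.
Last Saturday of October 2027: October 30, 2027.
Last Saturday of November 2027: November 27, 2027.

September 25, 2027; October 30, 2027; November 27, 2027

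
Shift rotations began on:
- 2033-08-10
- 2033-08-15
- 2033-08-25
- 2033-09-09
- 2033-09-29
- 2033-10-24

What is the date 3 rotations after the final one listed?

Gaps: 5, 10, 15, 20, 25 days — each gap is 5 larger than the previous one.
Next gap: 30 days. 2033-10-24 + 30 days = 2033-11-23.
Next gap: 35 days. 2033-11-23 + 35 days = 2033-12-28.
Next gap: 40 days. 2033-12-28 + 40 days = 2034-02-06.

2034-02-06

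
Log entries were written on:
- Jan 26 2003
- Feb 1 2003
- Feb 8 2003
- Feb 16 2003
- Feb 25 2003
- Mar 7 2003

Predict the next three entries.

Mar 18 2003, Mar 30 2003, Apr 12 2003

Intervals are 6, 7, 8, 9, 10 days — an arithmetic progression with common difference 1.
Next gap: 11 days. Mar 7 2003 + 11 days = Mar 18 2003.
Next gap: 12 days. Mar 18 2003 + 12 days = Mar 30 2003.
Next gap: 13 days. Mar 30 2003 + 13 days = Apr 12 2003.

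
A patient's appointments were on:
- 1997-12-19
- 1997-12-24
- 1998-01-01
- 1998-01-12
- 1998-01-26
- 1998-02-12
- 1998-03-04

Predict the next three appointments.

1998-03-27, 1998-04-22, 1998-05-21

Gaps: 5, 8, 11, 14, 17, 20 days — each gap is 3 larger than the previous one.
Next gap: 23 days. 1998-03-04 + 23 days = 1998-03-27.
Next gap: 26 days. 1998-03-27 + 26 days = 1998-04-22.
Next gap: 29 days. 1998-04-22 + 29 days = 1998-05-21.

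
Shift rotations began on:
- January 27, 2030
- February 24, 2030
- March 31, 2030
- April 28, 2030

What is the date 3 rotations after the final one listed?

These are Sundays with 28, 35, 28-day gaps.
Each is the final Sunday of its month — March 31, 2030 is past the 28th, so '4th Sunday' doesn't fit.
Last Sunday of May 2030: May 26, 2030.
Last Sunday of June 2030: June 30, 2030.
Last Sunday of July 2030: July 28, 2030.

July 28, 2030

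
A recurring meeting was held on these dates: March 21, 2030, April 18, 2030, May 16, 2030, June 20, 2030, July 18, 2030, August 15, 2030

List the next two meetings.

These are Thursdays at 28- or 35-day spacing (28, 28, 35, 28, 28).
The pattern: 3rd Thursday of the month.
September 2030 — 3rd Thursday is September 19, 2030.
October 2030 — 3rd Thursday is October 17, 2030.

September 19, 2030; October 17, 2030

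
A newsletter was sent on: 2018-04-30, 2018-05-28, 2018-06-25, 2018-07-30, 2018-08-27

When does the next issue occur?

2018-09-24

Every date is a Monday; gaps 28, 28, 35, 28 days.
Each is the last Monday of its month (at least one falls on the 29th or later, ruling out '4th Monday').
Last Monday of September 2018: 2018-09-24.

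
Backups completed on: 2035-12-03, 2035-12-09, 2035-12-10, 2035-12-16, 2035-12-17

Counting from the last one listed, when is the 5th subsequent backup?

Every event lands on a Monday or Sunday (gaps cycle 6, 1, 6, 1).
So the schedule is: every Monday and Sunday.
Next Sunday: 2035-12-23.
The following Monday is 2035-12-24.
The following Sunday is 2035-12-30.
The following Monday is 2035-12-31.
The following Sunday is 2036-01-06.

2036-01-06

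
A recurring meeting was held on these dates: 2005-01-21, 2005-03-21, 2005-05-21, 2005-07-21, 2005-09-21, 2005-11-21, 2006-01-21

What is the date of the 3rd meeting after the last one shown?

Each date is the 21st; the gaps (59, 61, 61, 62, 61, 61) track the month lengths.
The rule is the 21st of every 2 months.
Next: March 2006 → 2006-03-21.
May 2006: 2006-05-21.
July 2006: 2006-07-21.

2006-07-21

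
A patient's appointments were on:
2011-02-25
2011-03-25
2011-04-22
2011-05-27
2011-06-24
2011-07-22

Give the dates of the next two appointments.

2011-08-26, 2011-09-23

Gaps: 28, 28, 35, 28, 28 days — a mix of 28 and 35. Every date is a Friday.
Each is the 4th Friday of its month.
August 2011 — 4th Friday is 2011-08-26.
4th Friday of September 2011: 2011-09-23.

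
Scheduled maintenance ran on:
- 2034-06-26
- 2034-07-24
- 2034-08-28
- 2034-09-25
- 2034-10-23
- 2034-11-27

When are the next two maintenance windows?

2034-12-25, 2035-01-22

Gaps: 28, 35, 28, 28, 35 days — a mix of 28 and 35. Every date is a Monday.
Each is the 4th Monday of its month.
December 2034 — 4th Monday is 2034-12-25.
4th Monday of January 2035: 2035-01-22.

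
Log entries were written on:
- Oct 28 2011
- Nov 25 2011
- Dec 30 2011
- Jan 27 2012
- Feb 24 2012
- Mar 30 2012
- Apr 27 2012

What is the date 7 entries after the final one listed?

Nov 30 2012

These are Fridays with 28, 35, 28, 28, 35, 28-day gaps.
Each is the final Friday of its month — Dec 30 2011 is past the 28th, so '4th Friday' doesn't fit.
May 2012 ends with Friday May 25 2012.
June 2012 ends with Friday Jun 29 2012.
Last Friday of July 2012: Jul 27 2012.
August 2012 ends with Friday Aug 31 2012.
Last Friday of September 2012: Sep 28 2012.
October 2012 ends with Friday Oct 26 2012.
November 2012 ends with Friday Nov 30 2012.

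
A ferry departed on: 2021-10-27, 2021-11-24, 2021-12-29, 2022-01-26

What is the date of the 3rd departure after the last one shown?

Every date is a Wednesday; gaps 28, 35, 28 days.
Each is the last Wednesday of its month (at least one falls on the 29th or later, ruling out '4th Wednesday').
Last Wednesday of February 2022: 2022-02-23.
March 2022 ends with Wednesday 2022-03-30.
Last Wednesday of April 2022: 2022-04-27.

2022-04-27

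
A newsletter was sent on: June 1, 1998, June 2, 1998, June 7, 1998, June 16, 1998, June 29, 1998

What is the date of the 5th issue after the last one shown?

Gaps: 1, 5, 9, 13 days — each gap is 4 larger than the previous one.
Next gap: 17 days. June 29, 1998 + 17 days = July 16, 1998.
Next gap: 21 days. July 16, 1998 + 21 days = August 6, 1998.
Next gap: 25 days. August 6, 1998 + 25 days = August 31, 1998.
Next gap: 29 days. August 31, 1998 + 29 days = September 29, 1998.
Next gap: 33 days. September 29, 1998 + 33 days = November 1, 1998.

November 1, 1998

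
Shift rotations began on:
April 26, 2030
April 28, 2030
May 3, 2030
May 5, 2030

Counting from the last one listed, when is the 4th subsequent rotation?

Every event lands on a Friday or Sunday (gaps cycle 2, 5, 2).
So the schedule is: every Friday and Sunday.
The following Friday is May 10, 2030.
Next Sunday: May 12, 2030.
Next Friday: May 17, 2030.
Next Sunday: May 19, 2030.

May 19, 2030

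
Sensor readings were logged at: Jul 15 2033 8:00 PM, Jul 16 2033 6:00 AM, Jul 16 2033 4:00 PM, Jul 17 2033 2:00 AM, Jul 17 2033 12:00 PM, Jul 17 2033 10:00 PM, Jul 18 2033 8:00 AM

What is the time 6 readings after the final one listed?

The interval is a steady 10 hours (10, 10, 10, 10, 10, 10).
Jul 18 2033 8:00 AM + 10 h = Jul 18 2033 6:00 PM.
Jul 18 2033 6:00 PM + 10 h = Jul 19 2033 4:00 AM.
Jul 19 2033 4:00 AM + 10 h = Jul 19 2033 2:00 PM.
Jul 19 2033 2:00 PM + 10 h = Jul 20 2033 12:00 AM.
Jul 20 2033 12:00 AM + 10 h = Jul 20 2033 10:00 AM.
Jul 20 2033 10:00 AM + 10 h = Jul 20 2033 8:00 PM.

Jul 20 2033 8:00 PM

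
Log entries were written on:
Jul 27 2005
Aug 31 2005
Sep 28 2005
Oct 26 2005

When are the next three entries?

These are Wednesdays with 35, 28, 28-day gaps.
Each is the final Wednesday of its month — Aug 31 2005 is past the 28th, so '4th Wednesday' doesn't fit.
Last Wednesday of November 2005: Nov 30 2005.
December 2005 ends with Wednesday Dec 28 2005.
January 2006 ends with Wednesday Jan 25 2006.

Nov 30 2005, Dec 28 2005, Jan 25 2006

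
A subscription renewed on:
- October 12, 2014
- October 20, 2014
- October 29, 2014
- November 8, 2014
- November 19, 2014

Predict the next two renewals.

Intervals are 8, 9, 10, 11 days — an arithmetic progression with common difference 1.
Next gap: 12 days. November 19, 2014 + 12 days = December 1, 2014.
Next gap: 13 days. December 1, 2014 + 13 days = December 14, 2014.

December 1, 2014; December 14, 2014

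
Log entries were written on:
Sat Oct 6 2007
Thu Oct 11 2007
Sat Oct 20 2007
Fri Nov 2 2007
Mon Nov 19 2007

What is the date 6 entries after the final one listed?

Fri May 23 2008

Gaps: 5, 9, 13, 17 days — each gap is 4 larger than the previous one.
Next gap: 21 days. Mon Nov 19 2007 + 21 days = Mon Dec 10 2007.
Next gap: 25 days. Mon Dec 10 2007 + 25 days = Fri Jan 4 2008.
Next gap: 29 days. Fri Jan 4 2008 + 29 days = Sat Feb 2 2008.
Next gap: 33 days. Sat Feb 2 2008 + 33 days = Thu Mar 6 2008.
Next gap: 37 days. Thu Mar 6 2008 + 37 days = Sat Apr 12 2008.
Next gap: 41 days. Sat Apr 12 2008 + 41 days = Fri May 23 2008.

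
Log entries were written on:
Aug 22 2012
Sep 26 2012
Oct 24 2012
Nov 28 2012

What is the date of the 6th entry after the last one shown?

These are Wednesdays at 28- or 35-day spacing (35, 28, 35).
The pattern: 4th Wednesday of the month.
4th Wednesday of December 2012: Dec 26 2012.
4th Wednesday of January 2013: Jan 23 2013.
4th Wednesday of February 2013: Feb 27 2013.
4th Wednesday of March 2013: Mar 27 2013.
4th Wednesday of April 2013: Apr 24 2013.
4th Wednesday of May 2013: May 22 2013.

May 22 2013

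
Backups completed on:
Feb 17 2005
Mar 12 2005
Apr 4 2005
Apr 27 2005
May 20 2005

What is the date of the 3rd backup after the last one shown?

Jul 28 2005

Gaps between consecutive events: 23, 23, 23, 23 days — a constant 23-day interval.
May 20 2005 + 23 days = Jun 12 2005.
Jun 12 2005 + 23 days = Jul 5 2005.
Jul 5 2005 + 23 days = Jul 28 2005.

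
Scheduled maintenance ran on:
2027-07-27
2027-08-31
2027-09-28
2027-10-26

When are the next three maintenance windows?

2027-11-30, 2027-12-28, 2028-01-25

All Tuesdays; the gaps (35, 28, 28) vary with month length.
This is the last Tuesday of each month.
Last Tuesday of November 2027: 2027-11-30.
December 2027 ends with Tuesday 2027-12-28.
January 2028 ends with Tuesday 2028-01-25.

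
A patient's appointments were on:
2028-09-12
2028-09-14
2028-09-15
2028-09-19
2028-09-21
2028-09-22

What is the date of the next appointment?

2028-09-26

The gap pattern 2, 1, 4, 2, 1 repeats every 3 events.
These are the Tuesdays, Thursdays and Fridays of each week.
The following Tuesday is 2028-09-26.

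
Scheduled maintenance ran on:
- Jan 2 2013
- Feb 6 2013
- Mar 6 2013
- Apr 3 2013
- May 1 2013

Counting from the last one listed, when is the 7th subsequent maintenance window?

Gaps: 35, 28, 28, 28 days — a mix of 28 and 35. Every date is a Wednesday.
Each is the 1st Wednesday of its month.
1st Wednesday of June 2013: Jun 5 2013.
July 2013 — 1st Wednesday is Jul 3 2013.
August 2013 — 1st Wednesday is Aug 7 2013.
1st Wednesday of September 2013: Sep 4 2013.
1st Wednesday of October 2013: Oct 2 2013.
1st Wednesday of November 2013: Nov 6 2013.
December 2013 — 1st Wednesday is Dec 4 2013.

Dec 4 2013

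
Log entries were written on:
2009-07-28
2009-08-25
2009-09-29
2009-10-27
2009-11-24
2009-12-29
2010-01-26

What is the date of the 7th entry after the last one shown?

2010-08-31

Every date is a Tuesday; gaps 28, 35, 28, 28, 35, 28 days.
Each is the last Tuesday of its month (at least one falls on the 29th or later, ruling out '4th Tuesday').
Last Tuesday of February 2010: 2010-02-23.
Last Tuesday of March 2010: 2010-03-30.
April 2010 ends with Tuesday 2010-04-27.
May 2010 ends with Tuesday 2010-05-25.
June 2010 ends with Tuesday 2010-06-29.
Last Tuesday of July 2010: 2010-07-27.
August 2010 ends with Tuesday 2010-08-31.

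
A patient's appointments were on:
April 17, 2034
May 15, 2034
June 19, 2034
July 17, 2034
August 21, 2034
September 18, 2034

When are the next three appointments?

October 16, 2034; November 20, 2034; December 18, 2034

These are Mondays at 28- or 35-day spacing (28, 35, 28, 35, 28).
The pattern: 3rd Monday of the month.
3rd Monday of October 2034: October 16, 2034.
November 2034 — 3rd Monday is November 20, 2034.
December 2034 — 3rd Monday is December 18, 2034.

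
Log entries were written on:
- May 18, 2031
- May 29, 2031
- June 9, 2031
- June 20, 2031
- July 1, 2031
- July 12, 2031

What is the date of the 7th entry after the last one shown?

September 27, 2031

Every event comes 11 days after the last (11, 11, 11, 11, 11).
July 12, 2031 + 11 days = July 23, 2031.
July 23, 2031 + 11 days = August 3, 2031.
August 3, 2031 + 11 days = August 14, 2031.
August 14, 2031 + 11 days = August 25, 2031.
August 25, 2031 + 11 days = September 5, 2031.
September 5, 2031 + 11 days = September 16, 2031.
September 16, 2031 + 11 days = September 27, 2031.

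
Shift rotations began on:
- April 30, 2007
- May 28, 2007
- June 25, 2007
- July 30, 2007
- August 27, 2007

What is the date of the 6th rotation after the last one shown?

These are Mondays with 28, 28, 35, 28-day gaps.
Each is the final Monday of its month — April 30, 2007 is past the 28th, so '4th Monday' doesn't fit.
Last Monday of September 2007: September 24, 2007.
October 2007 ends with Monday October 29, 2007.
November 2007 ends with Monday November 26, 2007.
December 2007 ends with Monday December 31, 2007.
Last Monday of January 2008: January 28, 2008.
February 2008 ends with Monday February 25, 2008.

February 25, 2008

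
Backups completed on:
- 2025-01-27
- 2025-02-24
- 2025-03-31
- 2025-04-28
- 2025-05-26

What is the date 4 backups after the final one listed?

These are Mondays with 28, 35, 28, 28-day gaps.
Each is the final Monday of its month — 2025-03-31 is past the 28th, so '4th Monday' doesn't fit.
June 2025 ends with Monday 2025-06-30.
Last Monday of July 2025: 2025-07-28.
August 2025 ends with Monday 2025-08-25.
September 2025 ends with Monday 2025-09-29.

2025-09-29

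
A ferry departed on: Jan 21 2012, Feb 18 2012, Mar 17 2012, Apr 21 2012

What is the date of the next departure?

May 19 2012

All dates are Saturdays, 28, 28, 35 days apart.
Specifically, the 3rd Saturday of each month.
May 2012 — 3rd Saturday is May 19 2012.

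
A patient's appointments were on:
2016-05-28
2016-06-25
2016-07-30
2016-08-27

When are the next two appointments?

Every date is a Saturday; gaps 28, 35, 28 days.
Each is the last Saturday of its month (at least one falls on the 29th or later, ruling out '4th Saturday').
Last Saturday of September 2016: 2016-09-24.
October 2016 ends with Saturday 2016-10-29.

2016-09-24, 2016-10-29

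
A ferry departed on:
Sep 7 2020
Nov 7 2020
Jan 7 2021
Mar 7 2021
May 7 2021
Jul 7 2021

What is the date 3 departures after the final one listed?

Gaps: 61, 61, 59, 61, 61 days — not constant. Every event is on the 7th of the month.
Pattern: the 7th of every 2 months.
September 2021: Sep 7 2021.
Next: November 2021 → Nov 7 2021.
January 2022: Jan 7 2022.

Jan 7 2022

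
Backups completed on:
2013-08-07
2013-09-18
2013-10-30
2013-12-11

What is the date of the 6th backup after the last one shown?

Gaps between consecutive events: 42, 42, 42 days — a constant 42-day interval.
2013-12-11 + 42 days = 2014-01-22.
2014-01-22 + 42 days = 2014-03-05.
2014-03-05 + 42 days = 2014-04-16.
2014-04-16 + 42 days = 2014-05-28.
2014-05-28 + 42 days = 2014-07-09.
2014-07-09 + 42 days = 2014-08-20.

2014-08-20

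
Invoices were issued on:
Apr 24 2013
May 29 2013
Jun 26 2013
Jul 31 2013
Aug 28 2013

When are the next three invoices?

These are Wednesdays with 35, 28, 35, 28-day gaps.
Each is the final Wednesday of its month — May 29 2013 is past the 28th, so '4th Wednesday' doesn't fit.
Last Wednesday of September 2013: Sep 25 2013.
Last Wednesday of October 2013: Oct 30 2013.
November 2013 ends with Wednesday Nov 27 2013.

Sep 25 2013, Oct 30 2013, Nov 27 2013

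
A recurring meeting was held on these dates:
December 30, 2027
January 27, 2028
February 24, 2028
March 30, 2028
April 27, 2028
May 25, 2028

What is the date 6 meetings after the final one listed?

All Thursdays; the gaps (28, 28, 35, 28, 28) vary with month length.
This is the last Thursday of each month.
June 2028 ends with Thursday June 29, 2028.
Last Thursday of July 2028: July 27, 2028.
August 2028 ends with Thursday August 31, 2028.
September 2028 ends with Thursday September 28, 2028.
Last Thursday of October 2028: October 26, 2028.
November 2028 ends with Thursday November 30, 2028.

November 30, 2028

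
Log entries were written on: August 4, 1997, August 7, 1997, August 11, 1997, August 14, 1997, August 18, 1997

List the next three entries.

Every event lands on a Monday or Thursday (gaps cycle 3, 4, 3, 4).
So the schedule is: every Monday and Thursday.
Next Thursday: August 21, 1997.
Next Monday: August 25, 1997.
Next Thursday: August 28, 1997.

August 21, 1997; August 25, 1997; August 28, 1997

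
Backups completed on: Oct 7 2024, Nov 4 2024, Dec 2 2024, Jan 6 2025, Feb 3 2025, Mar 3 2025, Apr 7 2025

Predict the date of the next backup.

Gaps: 28, 28, 35, 28, 28, 35 days — a mix of 28 and 35. Every date is a Monday.
Each is the 1st Monday of its month.
1st Monday of May 2025: May 5 2025.

May 5 2025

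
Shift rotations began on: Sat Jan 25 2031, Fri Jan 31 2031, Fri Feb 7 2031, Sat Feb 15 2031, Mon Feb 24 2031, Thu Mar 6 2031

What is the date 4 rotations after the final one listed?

The spacing grows by 1 each time: 6, 7, 8, 9, 10 days.
Next gap: 11 days. Thu Mar 6 2031 + 11 days = Mon Mar 17 2031.
Next gap: 12 days. Mon Mar 17 2031 + 12 days = Sat Mar 29 2031.
Next gap: 13 days. Sat Mar 29 2031 + 13 days = Fri Apr 11 2031.
Next gap: 14 days. Fri Apr 11 2031 + 14 days = Fri Apr 25 2031.

Fri Apr 25 2031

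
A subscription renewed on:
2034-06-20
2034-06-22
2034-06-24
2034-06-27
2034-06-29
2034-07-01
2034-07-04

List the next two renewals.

The gap pattern 2, 2, 3, 2, 2, 3 repeats every 3 events.
These are the Tuesdays, Thursdays and Saturdays of each week.
The following Thursday is 2034-07-06.
Next Saturday: 2034-07-08.

2034-07-06, 2034-07-08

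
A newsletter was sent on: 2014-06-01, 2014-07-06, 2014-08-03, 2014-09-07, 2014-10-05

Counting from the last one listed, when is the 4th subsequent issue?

Gaps: 35, 28, 35, 28 days — a mix of 28 and 35. Every date is a Sunday.
Each is the 1st Sunday of its month.
November 2014 — 1st Sunday is 2014-11-02.
December 2014 — 1st Sunday is 2014-12-07.
January 2015 — 1st Sunday is 2015-01-04.
1st Sunday of February 2015: 2015-02-01.

2015-02-01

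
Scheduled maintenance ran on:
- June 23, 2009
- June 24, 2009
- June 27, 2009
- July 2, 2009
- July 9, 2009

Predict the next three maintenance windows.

The spacing grows by 2 each time: 1, 3, 5, 7 days.
Next gap: 9 days. July 9, 2009 + 9 days = July 18, 2009.
Next gap: 11 days. July 18, 2009 + 11 days = July 29, 2009.
Next gap: 13 days. July 29, 2009 + 13 days = August 11, 2009.

July 18, 2009; July 29, 2009; August 11, 2009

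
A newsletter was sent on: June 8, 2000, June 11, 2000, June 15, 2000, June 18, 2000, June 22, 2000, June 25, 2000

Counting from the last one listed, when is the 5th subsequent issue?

July 13, 2000

Every event lands on a Thursday or Sunday (gaps cycle 3, 4, 3, 4, 3).
So the schedule is: every Thursday and Sunday.
The following Thursday is June 29, 2000.
Next Sunday: July 2, 2000.
The following Thursday is July 6, 2000.
Next Sunday: July 9, 2000.
The following Thursday is July 13, 2000.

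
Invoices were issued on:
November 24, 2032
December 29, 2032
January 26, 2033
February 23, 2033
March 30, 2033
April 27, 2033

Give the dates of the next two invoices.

These are Wednesdays with 35, 28, 28, 35, 28-day gaps.
Each is the final Wednesday of its month — December 29, 2032 is past the 28th, so '4th Wednesday' doesn't fit.
Last Wednesday of May 2033: May 25, 2033.
June 2033 ends with Wednesday June 29, 2033.

May 25, 2033; June 29, 2033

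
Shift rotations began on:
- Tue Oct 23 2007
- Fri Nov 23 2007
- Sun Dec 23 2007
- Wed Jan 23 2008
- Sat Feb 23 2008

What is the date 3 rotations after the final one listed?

Fri May 23 2008

Gaps: 31, 30, 31, 31 days — not constant. Every event is on the 23rd of the month.
Pattern: the 23rd of each month.
March 2008: Sun Mar 23 2008.
Next: April 2008 → Wed Apr 23 2008.
May 2008: Fri May 23 2008.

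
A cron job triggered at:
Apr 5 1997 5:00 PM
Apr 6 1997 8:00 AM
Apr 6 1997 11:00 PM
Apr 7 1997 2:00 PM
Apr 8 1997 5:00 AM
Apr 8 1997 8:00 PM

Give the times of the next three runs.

Apr 9 1997 11:00 AM, Apr 10 1997 2:00 AM, Apr 10 1997 5:00 PM

The interval is a steady 15 hours (15, 15, 15, 15, 15).
Apr 8 1997 8:00 PM + 15 h = Apr 9 1997 11:00 AM.
Apr 9 1997 11:00 AM + 15 h = Apr 10 1997 2:00 AM.
Apr 10 1997 2:00 AM + 15 h = Apr 10 1997 5:00 PM.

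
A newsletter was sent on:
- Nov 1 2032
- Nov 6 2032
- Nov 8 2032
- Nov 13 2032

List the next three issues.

Nov 15 2032, Nov 20 2032, Nov 22 2032

Every event lands on a Monday or Saturday (gaps cycle 5, 2, 5).
So the schedule is: every Monday and Saturday.
Next Monday: Nov 15 2032.
Next Saturday: Nov 20 2032.
The following Monday is Nov 22 2032.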